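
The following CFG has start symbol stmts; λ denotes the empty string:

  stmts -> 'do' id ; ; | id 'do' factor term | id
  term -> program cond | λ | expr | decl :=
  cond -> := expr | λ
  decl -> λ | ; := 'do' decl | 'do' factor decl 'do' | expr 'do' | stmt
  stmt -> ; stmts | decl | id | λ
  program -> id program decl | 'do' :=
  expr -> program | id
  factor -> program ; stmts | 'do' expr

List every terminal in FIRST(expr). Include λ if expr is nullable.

From expr -> program: add FIRST(program) = { 'do', id }.
expr -> id contributes {id}.
Union: FIRST(expr) = { 'do', id }.

{ 'do', id }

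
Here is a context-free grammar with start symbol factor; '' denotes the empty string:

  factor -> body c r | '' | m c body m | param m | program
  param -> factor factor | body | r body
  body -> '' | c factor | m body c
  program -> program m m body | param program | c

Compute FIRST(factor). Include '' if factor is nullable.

{ c, m, r, '' }

From factor -> body c r: body nullable, take FIRST(body) ∪ {c} = { c, m }.
factor -> '' contributes ''.
factor -> m c body m contributes {m}.
From factor -> param m: param nullable, take FIRST(param) ∪ {m} = { c, m, r }.
From factor -> program: add FIRST(program) = { c, m, r }.
Union: FIRST(factor) = { c, m, r, '' }.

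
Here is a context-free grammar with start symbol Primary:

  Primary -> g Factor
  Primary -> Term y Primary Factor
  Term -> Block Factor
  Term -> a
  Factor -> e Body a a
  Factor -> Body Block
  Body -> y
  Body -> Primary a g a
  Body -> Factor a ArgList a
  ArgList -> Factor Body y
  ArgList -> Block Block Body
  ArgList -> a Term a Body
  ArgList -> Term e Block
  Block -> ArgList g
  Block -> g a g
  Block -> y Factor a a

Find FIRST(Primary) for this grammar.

Primary -> g Factor contributes {g}.
From Primary -> Term y Primary Factor: add FIRST(Term) = { a, e, g, y }.
Union: FIRST(Primary) = { a, e, g, y }.

{ a, e, g, y }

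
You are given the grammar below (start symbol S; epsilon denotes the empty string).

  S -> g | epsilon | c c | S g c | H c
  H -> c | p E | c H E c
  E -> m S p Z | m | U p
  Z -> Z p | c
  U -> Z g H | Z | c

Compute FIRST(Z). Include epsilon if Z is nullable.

{ c }

From Z -> Z p: add FIRST(Z) = { c }.
Z -> c contributes {c}.
Union: FIRST(Z) = { c }.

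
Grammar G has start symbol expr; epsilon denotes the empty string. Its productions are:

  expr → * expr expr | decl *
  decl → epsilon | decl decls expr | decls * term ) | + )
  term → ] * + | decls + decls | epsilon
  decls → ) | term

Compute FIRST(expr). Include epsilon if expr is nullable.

expr → * expr expr contributes {*}.
From expr → decl *: decl nullable, take FIRST(decl) ∪ {*} = { ), *, +, ] }.
Union: FIRST(expr) = { ), *, +, ] }.

{ ), *, +, ] }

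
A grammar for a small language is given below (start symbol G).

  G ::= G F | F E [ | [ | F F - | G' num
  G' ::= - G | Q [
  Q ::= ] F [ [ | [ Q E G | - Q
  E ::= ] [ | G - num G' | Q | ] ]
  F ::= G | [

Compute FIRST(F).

From F ::= G: add FIRST(G) = { -, [, ] }.
F ::= [ contributes {[}.
Union: FIRST(F) = { -, [, ] }.

{ -, [, ] }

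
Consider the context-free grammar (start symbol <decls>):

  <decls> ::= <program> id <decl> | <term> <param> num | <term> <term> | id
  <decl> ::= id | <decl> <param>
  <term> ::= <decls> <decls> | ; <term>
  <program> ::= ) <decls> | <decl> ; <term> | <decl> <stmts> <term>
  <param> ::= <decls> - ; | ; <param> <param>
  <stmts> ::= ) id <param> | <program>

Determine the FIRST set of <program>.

{ ), id }

<program> ::= ) <decls> contributes {)}.
From <program> ::= <decl> ; <term>: add FIRST(<decl>) = { id }.
From <program> ::= <decl> <stmts> <term>: add FIRST(<decl>) = { id }.
Union: FIRST(<program>) = { ), id }.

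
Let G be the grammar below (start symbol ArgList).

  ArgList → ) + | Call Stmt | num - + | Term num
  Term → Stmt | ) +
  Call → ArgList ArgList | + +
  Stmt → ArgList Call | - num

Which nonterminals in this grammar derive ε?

No nonterminal has an empty production or an RHS whose symbols are all nullable.

{ } (none)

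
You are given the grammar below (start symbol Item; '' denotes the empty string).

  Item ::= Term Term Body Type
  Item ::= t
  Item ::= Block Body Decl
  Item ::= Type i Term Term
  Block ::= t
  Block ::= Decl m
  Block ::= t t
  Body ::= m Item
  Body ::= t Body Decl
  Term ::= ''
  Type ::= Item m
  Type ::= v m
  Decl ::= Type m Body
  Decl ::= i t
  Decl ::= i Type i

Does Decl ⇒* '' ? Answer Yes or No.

No

Nullable nonterminals: Term.
No production of Decl has an RHS whose symbols are all nullable, so Decl is not nullable.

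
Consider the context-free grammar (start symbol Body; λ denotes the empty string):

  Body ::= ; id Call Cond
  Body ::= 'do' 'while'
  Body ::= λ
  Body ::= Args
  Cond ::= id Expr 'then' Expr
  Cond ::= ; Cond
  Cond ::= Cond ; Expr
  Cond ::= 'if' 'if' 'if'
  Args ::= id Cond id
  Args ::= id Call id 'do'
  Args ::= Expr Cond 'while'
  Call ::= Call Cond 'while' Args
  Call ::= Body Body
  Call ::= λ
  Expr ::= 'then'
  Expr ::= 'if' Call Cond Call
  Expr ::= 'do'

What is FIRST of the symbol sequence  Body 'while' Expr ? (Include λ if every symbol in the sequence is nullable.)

Add FIRST(Body)\{λ} = { 'do', 'if', 'then', ;, id }; Body is nullable, continue.
'while' is a terminal; add {'while'} and stop.

{ 'do', 'if', 'then', 'while', ;, id }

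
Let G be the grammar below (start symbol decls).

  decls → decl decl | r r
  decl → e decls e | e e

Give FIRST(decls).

{ e, r }

From decls → decl decl: add FIRST(decl) = { e }.
decls → r r contributes {r}.
Union: FIRST(decls) = { e, r }.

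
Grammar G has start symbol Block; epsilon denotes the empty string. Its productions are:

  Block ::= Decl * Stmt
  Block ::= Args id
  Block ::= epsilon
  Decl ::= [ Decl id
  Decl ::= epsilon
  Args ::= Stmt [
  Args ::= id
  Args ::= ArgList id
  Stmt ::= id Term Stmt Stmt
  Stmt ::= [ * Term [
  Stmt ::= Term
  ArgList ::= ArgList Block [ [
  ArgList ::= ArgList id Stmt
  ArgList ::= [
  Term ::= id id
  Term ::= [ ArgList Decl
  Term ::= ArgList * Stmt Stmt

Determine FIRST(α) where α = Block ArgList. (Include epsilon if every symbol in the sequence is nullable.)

Add FIRST(Block)\{epsilon} = { *, [, id }; Block is nullable, continue.
Add FIRST(ArgList) = { [ }; ArgList is not nullable, stop.

{ *, [, id }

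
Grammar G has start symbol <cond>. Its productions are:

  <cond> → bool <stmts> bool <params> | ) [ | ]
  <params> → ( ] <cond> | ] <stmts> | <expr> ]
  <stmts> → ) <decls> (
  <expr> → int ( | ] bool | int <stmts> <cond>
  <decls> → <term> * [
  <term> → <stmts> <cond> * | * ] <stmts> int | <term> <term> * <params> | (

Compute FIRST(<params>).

<params> → ( ] <cond> contributes {(}.
<params> → ] <stmts> contributes {]}.
From <params> → <expr> ]: add FIRST(<expr>) = { ], int }.
Union: FIRST(<params>) = { (, ], int }.

{ (, ], int }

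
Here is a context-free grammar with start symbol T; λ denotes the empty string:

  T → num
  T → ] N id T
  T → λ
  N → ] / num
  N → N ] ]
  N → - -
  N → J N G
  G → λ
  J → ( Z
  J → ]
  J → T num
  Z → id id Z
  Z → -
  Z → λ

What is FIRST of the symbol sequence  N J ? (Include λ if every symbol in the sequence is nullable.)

Add FIRST(N) = { (, -, ], num }; N is not nullable, stop.

{ (, -, ], num }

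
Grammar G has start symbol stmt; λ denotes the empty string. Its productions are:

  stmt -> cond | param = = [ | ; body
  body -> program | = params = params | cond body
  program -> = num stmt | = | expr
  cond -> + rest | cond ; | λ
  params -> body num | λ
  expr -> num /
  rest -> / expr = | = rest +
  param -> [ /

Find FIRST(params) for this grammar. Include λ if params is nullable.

{ +, ;, =, num, λ }

From params -> body num: add FIRST(body) = { +, ;, =, num }.
params -> λ contributes λ.
Union: FIRST(params) = { +, ;, =, num, λ }.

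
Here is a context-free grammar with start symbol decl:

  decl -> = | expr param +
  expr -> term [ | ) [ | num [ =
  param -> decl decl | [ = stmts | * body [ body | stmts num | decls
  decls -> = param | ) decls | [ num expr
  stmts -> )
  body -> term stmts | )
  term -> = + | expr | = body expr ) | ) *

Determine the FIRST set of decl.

decl -> = contributes {=}.
From decl -> expr param +: add FIRST(expr) = { ), =, num }.
Union: FIRST(decl) = { ), =, num }.

{ ), =, num }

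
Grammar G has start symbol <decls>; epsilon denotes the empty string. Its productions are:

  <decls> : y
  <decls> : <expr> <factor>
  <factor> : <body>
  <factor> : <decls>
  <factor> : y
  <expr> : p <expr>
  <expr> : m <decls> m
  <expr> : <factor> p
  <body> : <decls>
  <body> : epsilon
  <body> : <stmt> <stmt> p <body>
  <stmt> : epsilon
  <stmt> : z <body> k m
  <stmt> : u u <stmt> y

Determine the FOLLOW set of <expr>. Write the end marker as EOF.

In <decls> : <expr> <factor>: add FIRST(<factor>)\{epsilon} = { m, p, u, y, z }.
  Since <factor> is nullable, also add FOLLOW(<decls>) = { EOF, k, m, p }.
In <expr> : p <expr>: <expr> is at the end, add FOLLOW(<expr>) = { EOF, k, m, p, u, y, z }.
Union: FOLLOW(<expr>) = { EOF, k, m, p, u, y, z }.

{ EOF, k, m, p, u, y, z }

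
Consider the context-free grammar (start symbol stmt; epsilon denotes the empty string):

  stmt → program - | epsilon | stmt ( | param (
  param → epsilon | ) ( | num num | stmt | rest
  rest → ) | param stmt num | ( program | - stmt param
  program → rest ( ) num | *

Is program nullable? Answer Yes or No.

No

Nullable nonterminals: param, stmt.
No production of program has an RHS whose symbols are all nullable, so program is not nullable.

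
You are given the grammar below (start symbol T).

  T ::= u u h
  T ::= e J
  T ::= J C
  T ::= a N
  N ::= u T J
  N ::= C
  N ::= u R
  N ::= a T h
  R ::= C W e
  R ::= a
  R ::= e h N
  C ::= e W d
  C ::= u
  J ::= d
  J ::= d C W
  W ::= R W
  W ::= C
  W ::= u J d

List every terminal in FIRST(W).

{ a, e, u }

From W ::= R W: add FIRST(R) = { a, e, u }.
From W ::= C: add FIRST(C) = { e, u }.
W ::= u J d contributes {u}.
Union: FIRST(W) = { a, e, u }.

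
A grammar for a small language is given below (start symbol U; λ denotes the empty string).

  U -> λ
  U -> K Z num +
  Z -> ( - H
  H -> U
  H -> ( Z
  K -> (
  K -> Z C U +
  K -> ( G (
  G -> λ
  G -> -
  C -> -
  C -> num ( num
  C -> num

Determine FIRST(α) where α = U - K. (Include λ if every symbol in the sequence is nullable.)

{ (, - }

Add FIRST(U)\{λ} = { ( }; U is nullable, continue.
- is a terminal; add {-} and stop.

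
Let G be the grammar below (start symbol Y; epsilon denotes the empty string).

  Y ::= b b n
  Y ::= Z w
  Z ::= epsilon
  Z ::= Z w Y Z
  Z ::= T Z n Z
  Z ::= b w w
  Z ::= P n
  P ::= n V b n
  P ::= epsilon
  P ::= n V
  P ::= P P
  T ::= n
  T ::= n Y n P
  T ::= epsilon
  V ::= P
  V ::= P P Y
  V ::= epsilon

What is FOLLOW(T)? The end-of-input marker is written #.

In Z ::= T Z n Z: add FIRST(Z n Z) = { b, n, w }.
Union: FOLLOW(T) = { b, n, w }.

{ b, n, w }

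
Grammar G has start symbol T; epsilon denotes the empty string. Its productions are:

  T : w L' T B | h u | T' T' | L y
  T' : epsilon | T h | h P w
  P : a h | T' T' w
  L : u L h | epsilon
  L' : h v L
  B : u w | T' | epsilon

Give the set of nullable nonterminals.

{ B, L, T, T' }

Directly nullable (have an epsilon-production): T', L, B.
T : T' T' with every symbol nullable, so T is nullable.
No other nonterminal has a production whose RHS symbols are all nullable.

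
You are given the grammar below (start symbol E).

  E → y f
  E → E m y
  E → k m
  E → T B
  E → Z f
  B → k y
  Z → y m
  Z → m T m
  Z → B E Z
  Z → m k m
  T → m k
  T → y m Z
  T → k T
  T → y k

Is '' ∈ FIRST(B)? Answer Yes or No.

No

No nonterminal in this grammar is nullable.
No production of B has an RHS whose symbols are all nullable, so B is not nullable.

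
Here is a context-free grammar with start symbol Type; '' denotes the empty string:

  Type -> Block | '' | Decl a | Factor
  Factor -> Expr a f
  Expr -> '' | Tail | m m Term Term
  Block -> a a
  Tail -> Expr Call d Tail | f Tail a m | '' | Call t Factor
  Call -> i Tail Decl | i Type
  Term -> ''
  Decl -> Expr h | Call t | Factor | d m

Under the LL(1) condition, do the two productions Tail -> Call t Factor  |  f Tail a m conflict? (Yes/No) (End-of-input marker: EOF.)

FIRST(Call t Factor) = { i } and FIRST(f Tail a m) = { f }.
The FIRST sets are disjoint and neither alternative is nullable — no conflict.

No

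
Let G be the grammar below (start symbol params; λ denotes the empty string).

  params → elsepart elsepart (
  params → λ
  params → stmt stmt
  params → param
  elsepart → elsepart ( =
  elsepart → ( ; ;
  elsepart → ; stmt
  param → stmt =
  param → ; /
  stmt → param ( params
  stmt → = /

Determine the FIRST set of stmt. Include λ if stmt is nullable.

From stmt → param ( params: add FIRST(param) = { ;, = }.
stmt → = / contributes {=}.
Union: FIRST(stmt) = { ;, = }.

{ ;, = }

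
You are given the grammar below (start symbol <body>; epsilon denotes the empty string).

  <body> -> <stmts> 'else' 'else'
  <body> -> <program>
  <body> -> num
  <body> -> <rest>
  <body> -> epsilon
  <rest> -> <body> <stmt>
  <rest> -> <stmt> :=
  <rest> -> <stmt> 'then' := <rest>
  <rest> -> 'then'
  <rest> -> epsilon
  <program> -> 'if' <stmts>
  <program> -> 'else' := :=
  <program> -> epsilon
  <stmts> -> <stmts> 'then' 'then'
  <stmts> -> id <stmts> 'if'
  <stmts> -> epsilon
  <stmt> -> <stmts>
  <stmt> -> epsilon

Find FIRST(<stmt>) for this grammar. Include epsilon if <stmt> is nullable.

{ 'then', id, epsilon }

From <stmt> -> <stmts>: add FIRST(<stmts>) = { 'then', id, epsilon } (including epsilon since <stmts> is nullable).
<stmt> -> epsilon contributes epsilon.
Union: FIRST(<stmt>) = { 'then', id, epsilon }.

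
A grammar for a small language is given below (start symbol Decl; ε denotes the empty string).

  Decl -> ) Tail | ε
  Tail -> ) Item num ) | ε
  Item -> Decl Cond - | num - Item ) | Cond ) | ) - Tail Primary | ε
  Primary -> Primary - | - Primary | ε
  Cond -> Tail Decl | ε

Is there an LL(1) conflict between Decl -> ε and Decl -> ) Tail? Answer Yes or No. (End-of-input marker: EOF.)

Yes

FIRST(ε) = { ε } and FIRST() Tail) = { ) }.
The first alternative is nullable and FOLLOW(Decl) = { EOF, ), - } shares ) with FIRST of the second — conflict.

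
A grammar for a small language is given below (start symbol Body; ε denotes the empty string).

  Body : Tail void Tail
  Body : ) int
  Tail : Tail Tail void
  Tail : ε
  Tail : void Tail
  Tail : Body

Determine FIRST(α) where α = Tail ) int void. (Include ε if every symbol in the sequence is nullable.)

{ ), void }

Add FIRST(Tail)\{ε} = { ), void }; Tail is nullable, continue.
) is a terminal; add {)} and stop.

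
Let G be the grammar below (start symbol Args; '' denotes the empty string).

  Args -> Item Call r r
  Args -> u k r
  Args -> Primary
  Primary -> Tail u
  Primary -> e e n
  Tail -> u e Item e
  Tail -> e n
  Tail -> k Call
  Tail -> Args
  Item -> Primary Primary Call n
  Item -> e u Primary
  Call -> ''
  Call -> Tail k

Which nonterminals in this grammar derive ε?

Directly nullable (have an ''-production): Call.
No other nonterminal has a production whose RHS symbols are all nullable.

{ Call }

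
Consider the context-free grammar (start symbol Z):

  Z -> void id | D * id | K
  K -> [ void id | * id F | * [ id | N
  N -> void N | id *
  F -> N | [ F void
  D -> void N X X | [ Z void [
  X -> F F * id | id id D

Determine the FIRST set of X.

From X -> F F * id: add FIRST(F) = { [, id, void }.
X -> id id D contributes {id}.
Union: FIRST(X) = { [, id, void }.

{ [, id, void }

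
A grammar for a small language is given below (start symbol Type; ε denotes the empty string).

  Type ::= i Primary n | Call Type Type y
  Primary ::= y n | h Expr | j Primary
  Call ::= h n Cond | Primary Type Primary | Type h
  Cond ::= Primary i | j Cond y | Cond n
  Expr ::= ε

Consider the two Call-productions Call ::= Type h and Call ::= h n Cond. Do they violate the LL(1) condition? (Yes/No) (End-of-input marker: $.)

FIRST(Type h) = { h, i, j, y } and FIRST(h n Cond) = { h }.
Both contain h, so the two alternatives are not disjoint — LL(1) conflict.

Yes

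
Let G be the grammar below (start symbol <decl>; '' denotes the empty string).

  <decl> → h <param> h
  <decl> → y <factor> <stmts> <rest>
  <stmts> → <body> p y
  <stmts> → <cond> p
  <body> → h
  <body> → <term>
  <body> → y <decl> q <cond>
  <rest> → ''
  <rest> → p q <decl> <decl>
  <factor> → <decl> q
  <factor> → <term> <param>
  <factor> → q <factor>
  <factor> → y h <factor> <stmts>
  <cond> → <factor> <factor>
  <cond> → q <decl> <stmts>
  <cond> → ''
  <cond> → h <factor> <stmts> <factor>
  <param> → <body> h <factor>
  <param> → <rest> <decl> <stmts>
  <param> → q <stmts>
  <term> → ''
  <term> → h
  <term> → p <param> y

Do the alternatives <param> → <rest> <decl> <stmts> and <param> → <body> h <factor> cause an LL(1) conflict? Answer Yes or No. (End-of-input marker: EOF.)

Yes

FIRST(<rest> <decl> <stmts>) = { h, p, y } and FIRST(<body> h <factor>) = { h, p, y }.
Both contain h, so the two alternatives are not disjoint — LL(1) conflict.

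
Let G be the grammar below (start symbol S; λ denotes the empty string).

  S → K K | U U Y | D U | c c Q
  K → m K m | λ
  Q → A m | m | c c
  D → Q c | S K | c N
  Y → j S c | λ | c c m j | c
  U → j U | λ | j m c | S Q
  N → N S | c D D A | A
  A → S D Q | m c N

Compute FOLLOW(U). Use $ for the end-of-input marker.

In S → U U Y: add FIRST(U Y)\{λ} = { c, j, m }.
  Since U Y is nullable, also add FOLLOW(S) = { $, c, j, m }.
In S → U U Y: add FIRST(Y)\{λ} = { c, j }.
  Since Y is nullable, also add FOLLOW(S) = { $, c, j, m }.
In S → D U: U is at the end, add FOLLOW(S) = { $, c, j, m }.
In U → j U: U is at the end, add FOLLOW(U) = { $, c, j, m }.
Union: FOLLOW(U) = { $, c, j, m }.

{ $, c, j, m }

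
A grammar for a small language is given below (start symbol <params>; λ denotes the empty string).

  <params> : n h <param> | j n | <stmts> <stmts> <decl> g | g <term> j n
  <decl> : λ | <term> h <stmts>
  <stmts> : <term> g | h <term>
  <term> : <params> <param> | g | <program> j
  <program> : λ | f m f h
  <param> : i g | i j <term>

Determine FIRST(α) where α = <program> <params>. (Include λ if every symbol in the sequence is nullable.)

Add FIRST(<program>)\{λ} = { f }; <program> is nullable, continue.
Add FIRST(<params>) = { f, g, h, j, n }; <params> is not nullable, stop.

{ f, g, h, j, n }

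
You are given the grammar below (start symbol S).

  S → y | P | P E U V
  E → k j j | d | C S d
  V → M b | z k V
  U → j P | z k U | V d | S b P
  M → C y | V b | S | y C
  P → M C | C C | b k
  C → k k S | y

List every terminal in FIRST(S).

S → y contributes {y}.
From S → P: add FIRST(P) = { b, k, y, z }.
From S → P E U V: add FIRST(P) = { b, k, y, z }.
Union: FIRST(S) = { b, k, y, z }.

{ b, k, y, z }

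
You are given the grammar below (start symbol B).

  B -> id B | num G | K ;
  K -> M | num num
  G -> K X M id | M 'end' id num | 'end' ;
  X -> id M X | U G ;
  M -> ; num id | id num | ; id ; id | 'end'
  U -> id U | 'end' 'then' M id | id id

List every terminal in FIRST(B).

{ 'end', ;, id, num }

B -> id B contributes {id}.
B -> num G contributes {num}.
From B -> K ;: add FIRST(K) = { 'end', ;, id, num }.
Union: FIRST(B) = { 'end', ;, id, num }.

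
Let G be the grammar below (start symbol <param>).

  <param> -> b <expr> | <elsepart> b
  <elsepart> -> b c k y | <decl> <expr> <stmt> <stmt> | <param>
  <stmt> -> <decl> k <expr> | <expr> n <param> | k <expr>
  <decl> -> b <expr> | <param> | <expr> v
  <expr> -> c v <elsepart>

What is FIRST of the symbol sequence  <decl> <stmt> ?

Add FIRST(<decl>) = { b, c }; <decl> is not nullable, stop.

{ b, c }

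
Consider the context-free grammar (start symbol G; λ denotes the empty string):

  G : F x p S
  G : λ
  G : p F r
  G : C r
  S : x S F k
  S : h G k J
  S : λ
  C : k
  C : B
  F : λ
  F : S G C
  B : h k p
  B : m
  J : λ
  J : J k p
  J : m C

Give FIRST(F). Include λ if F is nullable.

{ h, k, m, p, x, λ }

F : λ contributes λ.
From F : S G C: S, G nullable, take FIRST(S) ∪ FIRST(G) ∪ FIRST(C) = { h, k, m, p, x }.
Union: FIRST(F) = { h, k, m, p, x, λ }.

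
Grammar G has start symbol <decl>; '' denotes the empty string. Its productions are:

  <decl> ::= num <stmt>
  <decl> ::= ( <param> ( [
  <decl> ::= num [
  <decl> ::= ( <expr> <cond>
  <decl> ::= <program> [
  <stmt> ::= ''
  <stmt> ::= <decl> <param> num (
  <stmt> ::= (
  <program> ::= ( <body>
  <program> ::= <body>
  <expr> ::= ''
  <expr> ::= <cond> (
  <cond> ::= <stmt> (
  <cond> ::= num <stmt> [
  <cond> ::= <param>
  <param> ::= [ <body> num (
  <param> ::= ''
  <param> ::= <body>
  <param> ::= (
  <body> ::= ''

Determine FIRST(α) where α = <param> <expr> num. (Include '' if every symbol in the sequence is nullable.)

{ (, [, num }

Add FIRST(<param>)\{''} = { (, [ }; <param> is nullable, continue.
Add FIRST(<expr>)\{''} = { (, [, num }; <expr> is nullable, continue.
num is a terminal; add {num} and stop.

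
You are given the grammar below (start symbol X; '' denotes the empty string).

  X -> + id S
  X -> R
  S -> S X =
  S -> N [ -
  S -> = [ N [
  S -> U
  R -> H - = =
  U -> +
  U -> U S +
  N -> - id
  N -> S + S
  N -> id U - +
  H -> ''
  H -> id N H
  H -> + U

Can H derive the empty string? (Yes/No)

Yes

H has an ''-production, so H ⇒ ''.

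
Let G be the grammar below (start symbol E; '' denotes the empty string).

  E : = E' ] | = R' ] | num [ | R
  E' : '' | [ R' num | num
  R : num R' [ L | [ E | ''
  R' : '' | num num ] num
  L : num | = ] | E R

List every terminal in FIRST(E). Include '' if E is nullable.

E : = E' ] contributes {=}.
E : = R' ] contributes {=}.
E : num [ contributes {num}.
From E : R: add FIRST(R) = { [, num, '' } (including '' since R is nullable).
Union: FIRST(E) = { =, [, num, '' }.

{ =, [, num, '' }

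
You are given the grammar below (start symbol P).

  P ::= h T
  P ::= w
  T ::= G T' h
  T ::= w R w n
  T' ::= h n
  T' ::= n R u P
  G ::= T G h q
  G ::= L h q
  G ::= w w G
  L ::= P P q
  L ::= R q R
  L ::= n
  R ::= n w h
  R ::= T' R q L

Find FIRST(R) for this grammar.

{ h, n }

R ::= n w h contributes {n}.
From R ::= T' R q L: add FIRST(T') = { h, n }.
Union: FIRST(R) = { h, n }.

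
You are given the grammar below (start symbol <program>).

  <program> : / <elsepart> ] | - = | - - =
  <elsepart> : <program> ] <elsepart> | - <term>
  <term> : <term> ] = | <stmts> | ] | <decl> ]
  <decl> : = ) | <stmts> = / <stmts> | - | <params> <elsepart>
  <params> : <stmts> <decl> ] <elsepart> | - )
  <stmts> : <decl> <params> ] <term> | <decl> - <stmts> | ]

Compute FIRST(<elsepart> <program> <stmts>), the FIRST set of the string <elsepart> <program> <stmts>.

{ -, / }

Add FIRST(<elsepart>) = { -, / }; <elsepart> is not nullable, stop.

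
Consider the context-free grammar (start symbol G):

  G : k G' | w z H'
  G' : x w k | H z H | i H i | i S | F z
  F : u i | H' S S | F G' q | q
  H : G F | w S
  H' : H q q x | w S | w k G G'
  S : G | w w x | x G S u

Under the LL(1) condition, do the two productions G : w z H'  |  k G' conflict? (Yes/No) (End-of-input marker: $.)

No

FIRST(w z H') = { w } and FIRST(k G') = { k }.
The FIRST sets are disjoint and neither alternative is nullable — no conflict.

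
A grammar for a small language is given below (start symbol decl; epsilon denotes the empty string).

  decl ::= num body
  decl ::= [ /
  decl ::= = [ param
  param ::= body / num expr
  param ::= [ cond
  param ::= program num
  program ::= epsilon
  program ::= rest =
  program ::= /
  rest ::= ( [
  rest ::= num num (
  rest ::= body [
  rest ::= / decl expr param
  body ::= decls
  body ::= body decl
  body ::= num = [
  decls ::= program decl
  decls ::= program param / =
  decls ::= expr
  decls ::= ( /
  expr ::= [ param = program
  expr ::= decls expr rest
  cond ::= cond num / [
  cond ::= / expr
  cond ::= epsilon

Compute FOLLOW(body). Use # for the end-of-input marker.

{ #, (, /, =, [, num }

In decl ::= num body: body is at the end, add FOLLOW(decl) = { #, (, /, =, [, num }.
In param ::= body / num expr: add FIRST(/ num expr) = { / }.
In rest ::= body [: add FIRST([) = { [ }.
In body ::= body decl: add FIRST(decl) = { =, [, num }.
Union: FOLLOW(body) = { #, (, /, =, [, num }.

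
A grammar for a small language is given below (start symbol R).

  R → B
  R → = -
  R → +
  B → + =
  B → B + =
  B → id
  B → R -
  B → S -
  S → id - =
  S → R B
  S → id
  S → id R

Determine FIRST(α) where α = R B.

{ +, =, id }

Add FIRST(R) = { +, =, id }; R is not nullable, stop.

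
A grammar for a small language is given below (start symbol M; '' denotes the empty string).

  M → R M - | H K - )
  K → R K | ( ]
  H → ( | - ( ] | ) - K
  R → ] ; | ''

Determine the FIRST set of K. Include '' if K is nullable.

From K → R K: R nullable, take FIRST(R) ∪ FIRST(K) = { (, ] }.
K → ( ] contributes {(}.
Union: FIRST(K) = { (, ] }.

{ (, ] }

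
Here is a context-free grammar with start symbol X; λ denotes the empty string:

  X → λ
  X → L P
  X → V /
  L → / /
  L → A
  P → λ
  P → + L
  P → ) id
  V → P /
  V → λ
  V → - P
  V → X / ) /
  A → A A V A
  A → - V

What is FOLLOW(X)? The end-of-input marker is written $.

X is the start symbol, so $ ∈ FOLLOW(X).
In V → X / ) /: add FIRST(/ ) /) = { / }.
Union: FOLLOW(X) = { $, / }.

{ $, / }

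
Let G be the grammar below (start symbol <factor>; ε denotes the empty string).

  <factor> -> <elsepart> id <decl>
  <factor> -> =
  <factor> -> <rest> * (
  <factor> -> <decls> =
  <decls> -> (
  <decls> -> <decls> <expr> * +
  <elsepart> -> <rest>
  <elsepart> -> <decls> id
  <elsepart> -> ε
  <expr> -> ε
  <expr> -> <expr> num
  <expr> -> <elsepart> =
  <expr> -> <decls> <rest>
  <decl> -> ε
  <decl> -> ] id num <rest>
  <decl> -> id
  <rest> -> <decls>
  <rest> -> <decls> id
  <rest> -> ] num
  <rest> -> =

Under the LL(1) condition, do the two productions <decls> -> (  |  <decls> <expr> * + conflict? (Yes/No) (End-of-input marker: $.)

FIRST(() = { ( } and FIRST(<decls> <expr> * +) = { ( }.
Both contain (, so the two alternatives are not disjoint — LL(1) conflict.

Yes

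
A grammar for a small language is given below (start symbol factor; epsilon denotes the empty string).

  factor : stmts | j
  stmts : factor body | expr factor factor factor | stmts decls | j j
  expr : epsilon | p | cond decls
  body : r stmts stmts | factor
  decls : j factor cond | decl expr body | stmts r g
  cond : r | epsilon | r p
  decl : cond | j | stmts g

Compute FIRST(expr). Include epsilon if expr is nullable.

expr : epsilon contributes epsilon.
expr : p contributes {p}.
From expr : cond decls: cond nullable, take FIRST(cond) ∪ FIRST(decls) = { j, p, r }.
Union: FIRST(expr) = { j, p, r, epsilon }.

{ j, p, r, epsilon }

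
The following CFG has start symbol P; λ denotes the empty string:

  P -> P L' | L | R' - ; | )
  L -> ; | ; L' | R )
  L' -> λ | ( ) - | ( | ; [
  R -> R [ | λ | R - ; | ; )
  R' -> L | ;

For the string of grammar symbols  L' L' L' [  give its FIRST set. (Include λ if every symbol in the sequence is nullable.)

{ (, ;, [ }

Add FIRST(L')\{λ} = { (, ; }; L' is nullable, continue.
Add FIRST(L')\{λ} = { (, ; }; L' is nullable, continue.
Add FIRST(L')\{λ} = { (, ; }; L' is nullable, continue.
[ is a terminal; add {[} and stop.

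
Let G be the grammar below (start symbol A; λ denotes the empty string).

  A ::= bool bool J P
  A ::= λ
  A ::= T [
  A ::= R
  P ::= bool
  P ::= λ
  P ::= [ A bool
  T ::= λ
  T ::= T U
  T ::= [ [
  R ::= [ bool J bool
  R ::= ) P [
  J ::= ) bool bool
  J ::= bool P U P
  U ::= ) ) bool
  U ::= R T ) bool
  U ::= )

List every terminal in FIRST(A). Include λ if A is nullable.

A ::= bool bool J P contributes {bool}.
A ::= λ contributes λ.
From A ::= T [: T nullable, take FIRST(T) ∪ {[} = { ), [ }.
From A ::= R: add FIRST(R) = { ), [ }.
Union: FIRST(A) = { ), [, bool, λ }.

{ ), [, bool, λ }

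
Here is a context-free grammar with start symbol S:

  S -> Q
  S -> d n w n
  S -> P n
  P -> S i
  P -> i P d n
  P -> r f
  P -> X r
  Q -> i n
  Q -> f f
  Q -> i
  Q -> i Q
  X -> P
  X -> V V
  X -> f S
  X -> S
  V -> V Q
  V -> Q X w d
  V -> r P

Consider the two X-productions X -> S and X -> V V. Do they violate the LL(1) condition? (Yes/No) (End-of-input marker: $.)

FIRST(S) = { d, f, i, r } and FIRST(V V) = { f, i, r }.
Both contain f, so the two alternatives are not disjoint — LL(1) conflict.

Yes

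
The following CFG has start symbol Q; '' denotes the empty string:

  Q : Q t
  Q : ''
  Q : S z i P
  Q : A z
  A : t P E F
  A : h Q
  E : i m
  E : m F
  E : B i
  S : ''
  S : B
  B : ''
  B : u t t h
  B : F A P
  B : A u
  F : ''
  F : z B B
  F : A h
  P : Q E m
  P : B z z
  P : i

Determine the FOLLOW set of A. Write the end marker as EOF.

In Q : A z: add FIRST(z) = { z }.
In B : F A P: add FIRST(P) = { h, i, m, t, u, z }.
In B : A u: add FIRST(u) = { u }.
In F : A h: add FIRST(h) = { h }.
Union: FOLLOW(A) = { h, i, m, t, u, z }.

{ h, i, m, t, u, z }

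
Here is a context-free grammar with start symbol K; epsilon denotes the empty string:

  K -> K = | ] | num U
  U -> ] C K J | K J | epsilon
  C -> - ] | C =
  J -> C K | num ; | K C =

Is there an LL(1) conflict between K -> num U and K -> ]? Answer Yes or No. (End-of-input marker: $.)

FIRST(num U) = { num } and FIRST(]) = { ] }.
The FIRST sets are disjoint and neither alternative is nullable — no conflict.

No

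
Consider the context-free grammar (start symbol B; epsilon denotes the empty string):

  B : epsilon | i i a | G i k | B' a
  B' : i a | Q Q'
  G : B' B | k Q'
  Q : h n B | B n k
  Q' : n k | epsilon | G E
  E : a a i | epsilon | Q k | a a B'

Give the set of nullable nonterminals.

Directly nullable (have an epsilon-production): B, Q', E.
No other nonterminal has a production whose RHS symbols are all nullable.

{ B, E, Q' }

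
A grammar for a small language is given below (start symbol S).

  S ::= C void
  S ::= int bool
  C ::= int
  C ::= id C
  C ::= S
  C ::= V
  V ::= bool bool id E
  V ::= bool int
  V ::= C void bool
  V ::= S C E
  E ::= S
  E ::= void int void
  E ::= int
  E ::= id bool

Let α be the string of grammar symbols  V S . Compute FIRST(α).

{ bool, id, int }

Add FIRST(V) = { bool, id, int }; V is not nullable, stop.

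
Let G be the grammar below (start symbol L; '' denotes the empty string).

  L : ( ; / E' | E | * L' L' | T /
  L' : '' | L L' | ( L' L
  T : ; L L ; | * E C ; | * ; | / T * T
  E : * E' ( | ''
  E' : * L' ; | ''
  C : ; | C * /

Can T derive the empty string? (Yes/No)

No

Nullable nonterminals: E, E', L, L'.
No production of T has an RHS whose symbols are all nullable, so T is not nullable.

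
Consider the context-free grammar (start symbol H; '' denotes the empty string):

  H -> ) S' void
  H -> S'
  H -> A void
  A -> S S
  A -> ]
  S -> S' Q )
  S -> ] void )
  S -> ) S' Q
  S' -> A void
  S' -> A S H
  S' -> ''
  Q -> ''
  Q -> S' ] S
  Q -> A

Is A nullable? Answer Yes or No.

No

Nullable nonterminals: H, Q, S'.
No production of A has an RHS whose symbols are all nullable, so A is not nullable.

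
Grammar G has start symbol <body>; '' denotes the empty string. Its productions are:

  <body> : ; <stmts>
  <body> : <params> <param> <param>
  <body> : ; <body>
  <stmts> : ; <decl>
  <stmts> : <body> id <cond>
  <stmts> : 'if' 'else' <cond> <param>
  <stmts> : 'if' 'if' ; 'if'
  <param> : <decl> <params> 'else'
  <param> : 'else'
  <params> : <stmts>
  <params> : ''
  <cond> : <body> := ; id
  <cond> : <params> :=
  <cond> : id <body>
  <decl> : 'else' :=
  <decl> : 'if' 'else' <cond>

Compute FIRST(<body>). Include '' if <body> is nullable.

<body> : ; <stmts> contributes {;}.
From <body> : <params> <param> <param>: <params> nullable, take FIRST(<params>) ∪ FIRST(<param>) = { 'else', 'if', ; }.
<body> : ; <body> contributes {;}.
Union: FIRST(<body>) = { 'else', 'if', ; }.

{ 'else', 'if', ; }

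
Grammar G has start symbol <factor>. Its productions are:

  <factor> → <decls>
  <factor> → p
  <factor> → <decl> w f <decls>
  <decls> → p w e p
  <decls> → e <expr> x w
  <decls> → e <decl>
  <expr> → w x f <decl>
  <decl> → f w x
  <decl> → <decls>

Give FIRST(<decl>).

<decl> → f w x contributes {f}.
From <decl> → <decls>: add FIRST(<decls>) = { e, p }.
Union: FIRST(<decl>) = { e, f, p }.

{ e, f, p }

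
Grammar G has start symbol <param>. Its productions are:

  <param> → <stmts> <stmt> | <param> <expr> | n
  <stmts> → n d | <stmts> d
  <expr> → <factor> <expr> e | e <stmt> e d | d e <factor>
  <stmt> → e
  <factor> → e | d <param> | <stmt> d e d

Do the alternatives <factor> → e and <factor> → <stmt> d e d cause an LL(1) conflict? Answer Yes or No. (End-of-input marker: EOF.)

Yes

FIRST(e) = { e } and FIRST(<stmt> d e d) = { e }.
Both contain e, so the two alternatives are not disjoint — LL(1) conflict.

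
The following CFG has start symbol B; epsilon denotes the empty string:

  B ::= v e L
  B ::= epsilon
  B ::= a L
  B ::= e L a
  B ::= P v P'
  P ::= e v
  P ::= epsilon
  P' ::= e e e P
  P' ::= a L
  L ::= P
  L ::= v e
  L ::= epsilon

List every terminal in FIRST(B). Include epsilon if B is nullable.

B ::= v e L contributes {v}.
B ::= epsilon contributes epsilon.
B ::= a L contributes {a}.
B ::= e L a contributes {e}.
From B ::= P v P': P nullable, take FIRST(P) ∪ {v} = { e, v }.
Union: FIRST(B) = { a, e, v, epsilon }.

{ a, e, v, epsilon }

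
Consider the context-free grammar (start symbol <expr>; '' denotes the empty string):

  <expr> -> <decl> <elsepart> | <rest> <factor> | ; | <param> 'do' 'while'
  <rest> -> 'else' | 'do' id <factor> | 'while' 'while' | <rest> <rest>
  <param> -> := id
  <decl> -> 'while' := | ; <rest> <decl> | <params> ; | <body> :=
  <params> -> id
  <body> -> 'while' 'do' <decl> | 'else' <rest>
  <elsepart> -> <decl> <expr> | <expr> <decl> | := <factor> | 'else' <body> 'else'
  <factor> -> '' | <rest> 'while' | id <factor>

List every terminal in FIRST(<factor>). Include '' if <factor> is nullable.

{ 'do', 'else', 'while', id, '' }

<factor> -> '' contributes ''.
From <factor> -> <rest> 'while': add FIRST(<rest>) = { 'do', 'else', 'while' }.
<factor> -> id <factor> contributes {id}.
Union: FIRST(<factor>) = { 'do', 'else', 'while', id, '' }.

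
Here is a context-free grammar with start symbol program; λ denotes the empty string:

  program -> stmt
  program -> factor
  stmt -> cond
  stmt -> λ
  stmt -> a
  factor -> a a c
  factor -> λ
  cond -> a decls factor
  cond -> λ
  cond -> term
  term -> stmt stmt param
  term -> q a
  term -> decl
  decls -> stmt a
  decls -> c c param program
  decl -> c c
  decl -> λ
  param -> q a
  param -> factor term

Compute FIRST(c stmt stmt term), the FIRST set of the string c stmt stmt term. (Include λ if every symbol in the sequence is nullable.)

c is a terminal; add {c} and stop.

{ c }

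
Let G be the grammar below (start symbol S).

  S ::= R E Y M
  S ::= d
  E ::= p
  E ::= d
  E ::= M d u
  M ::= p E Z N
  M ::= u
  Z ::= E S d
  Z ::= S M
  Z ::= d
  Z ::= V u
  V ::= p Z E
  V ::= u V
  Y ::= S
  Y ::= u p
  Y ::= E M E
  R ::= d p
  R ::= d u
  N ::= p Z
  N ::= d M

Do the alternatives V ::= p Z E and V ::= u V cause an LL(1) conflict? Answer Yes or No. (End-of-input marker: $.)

FIRST(p Z E) = { p } and FIRST(u V) = { u }.
The FIRST sets are disjoint and neither alternative is nullable — no conflict.

No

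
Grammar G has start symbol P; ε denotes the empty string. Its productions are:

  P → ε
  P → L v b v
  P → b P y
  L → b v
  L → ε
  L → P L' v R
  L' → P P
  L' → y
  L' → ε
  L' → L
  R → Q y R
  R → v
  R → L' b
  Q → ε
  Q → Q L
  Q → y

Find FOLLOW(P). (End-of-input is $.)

{ $, b, v, y }

P is the start symbol, so $ ∈ FOLLOW(P).
In P → b P y: add FIRST(y) = { y }.
In L → P L' v R: add FIRST(L' v R) = { b, v, y }.
In L' → P P: add FIRST(P)\{ε} = { b, v, y }.
  Since P is nullable, also add FOLLOW(L') = { b, v }.
In L' → P P: P is at the end, add FOLLOW(L') = { b, v }.
Union: FOLLOW(P) = { $, b, v, y }.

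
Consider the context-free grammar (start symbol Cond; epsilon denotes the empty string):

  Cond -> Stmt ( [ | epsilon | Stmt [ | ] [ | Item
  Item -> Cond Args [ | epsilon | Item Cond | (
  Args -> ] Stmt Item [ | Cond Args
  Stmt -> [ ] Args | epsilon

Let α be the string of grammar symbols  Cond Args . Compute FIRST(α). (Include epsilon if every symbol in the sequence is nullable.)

{ (, [, ] }

Add FIRST(Cond)\{epsilon} = { (, [, ] }; Cond is nullable, continue.
Add FIRST(Args) = { (, [, ] }; Args is not nullable, stop.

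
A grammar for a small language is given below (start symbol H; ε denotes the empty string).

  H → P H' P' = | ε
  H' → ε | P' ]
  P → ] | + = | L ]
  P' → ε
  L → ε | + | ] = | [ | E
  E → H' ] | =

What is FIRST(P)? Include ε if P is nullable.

P → ] contributes {]}.
P → + = contributes {+}.
From P → L ]: L nullable, take FIRST(L) ∪ {]} = { +, =, [, ] }.
Union: FIRST(P) = { +, =, [, ] }.

{ +, =, [, ] }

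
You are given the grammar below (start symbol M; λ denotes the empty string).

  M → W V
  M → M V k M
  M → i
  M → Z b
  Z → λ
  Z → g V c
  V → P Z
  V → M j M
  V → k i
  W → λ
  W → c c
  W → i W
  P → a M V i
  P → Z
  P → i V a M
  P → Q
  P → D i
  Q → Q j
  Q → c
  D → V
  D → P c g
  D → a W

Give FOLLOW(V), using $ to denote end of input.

In M → W V: V is at the end, add FOLLOW(M) = { $, a, b, c, g, i, j, k }.
In M → M V k M: add FIRST(k M) = { k }.
In Z → g V c: add FIRST(c) = { c }.
In P → a M V i: add FIRST(i) = { i }.
In P → i V a M: add FIRST(a M) = { a }.
In D → V: V is at the end, add FOLLOW(D) = { i }.
Union: FOLLOW(V) = { $, a, b, c, g, i, j, k }.

{ $, a, b, c, g, i, j, k }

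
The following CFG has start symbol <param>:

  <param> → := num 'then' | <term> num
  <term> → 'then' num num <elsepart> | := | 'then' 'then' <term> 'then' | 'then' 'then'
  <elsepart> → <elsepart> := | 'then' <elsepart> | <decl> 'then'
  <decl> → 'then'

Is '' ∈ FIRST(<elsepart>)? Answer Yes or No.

No nonterminal in this grammar is nullable.
No production of <elsepart> has an RHS whose symbols are all nullable, so <elsepart> is not nullable.

No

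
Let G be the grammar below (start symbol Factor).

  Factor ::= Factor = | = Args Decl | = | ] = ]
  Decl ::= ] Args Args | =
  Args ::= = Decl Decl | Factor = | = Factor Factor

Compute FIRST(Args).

{ =, ] }

Args ::= = Decl Decl contributes {=}.
From Args ::= Factor =: add FIRST(Factor) = { =, ] }.
Args ::= = Factor Factor contributes {=}.
Union: FIRST(Args) = { =, ] }.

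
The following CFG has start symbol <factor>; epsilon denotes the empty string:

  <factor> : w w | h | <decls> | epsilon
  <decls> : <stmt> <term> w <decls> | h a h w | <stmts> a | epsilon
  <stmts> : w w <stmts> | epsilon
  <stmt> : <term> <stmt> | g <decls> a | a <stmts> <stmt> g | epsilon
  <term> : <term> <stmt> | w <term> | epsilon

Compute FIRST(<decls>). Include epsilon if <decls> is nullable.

{ a, g, h, w, epsilon }

From <decls> : <stmt> <term> w <decls>: <stmt>, <term> nullable, take FIRST(<stmt>) ∪ FIRST(<term>) ∪ {w} = { a, g, w }.
<decls> : h a h w contributes {h}.
From <decls> : <stmts> a: <stmts> nullable, take FIRST(<stmts>) ∪ {a} = { a, w }.
<decls> : epsilon contributes epsilon.
Union: FIRST(<decls>) = { a, g, h, w, epsilon }.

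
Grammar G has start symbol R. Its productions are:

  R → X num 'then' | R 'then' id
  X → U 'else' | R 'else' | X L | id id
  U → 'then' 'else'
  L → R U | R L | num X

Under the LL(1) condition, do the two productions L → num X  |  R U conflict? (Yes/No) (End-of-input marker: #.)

FIRST(num X) = { num } and FIRST(R U) = { 'then', id }.
The FIRST sets are disjoint and neither alternative is nullable — no conflict.

No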